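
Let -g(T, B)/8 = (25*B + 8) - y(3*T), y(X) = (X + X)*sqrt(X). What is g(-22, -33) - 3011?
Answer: 3525 - 1056*I*sqrt(66) ≈ 3525.0 - 8579.0*I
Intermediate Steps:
y(X) = 2*X**(3/2) (y(X) = (2*X)*sqrt(X) = 2*X**(3/2))
g(T, B) = -64 - 200*B + 48*sqrt(3)*T**(3/2) (g(T, B) = -8*((25*B + 8) - 2*(3*T)**(3/2)) = -8*((8 + 25*B) - 2*3*sqrt(3)*T**(3/2)) = -8*((8 + 25*B) - 6*sqrt(3)*T**(3/2)) = -8*(8 + 25*B - 6*sqrt(3)*T**(3/2)) = -64 - 200*B + 48*sqrt(3)*T**(3/2))
g(-22, -33) - 3011 = (-64 - 200*(-33) + 48*sqrt(3)*(-22)**(3/2)) - 3011 = (-64 + 6600 + 48*sqrt(3)*(-22*I*sqrt(22))) - 3011 = (-64 + 6600 - 1056*I*sqrt(66)) - 3011 = (6536 - 1056*I*sqrt(66)) - 3011 = 3525 - 1056*I*sqrt(66)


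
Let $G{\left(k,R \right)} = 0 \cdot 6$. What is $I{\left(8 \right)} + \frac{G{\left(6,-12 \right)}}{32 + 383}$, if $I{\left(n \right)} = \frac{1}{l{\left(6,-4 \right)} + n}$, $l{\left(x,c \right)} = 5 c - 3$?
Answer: $- \frac{1}{15} \approx -0.066667$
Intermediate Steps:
$G{\left(k,R \right)} = 0$
$l{\left(x,c \right)} = -3 + 5 c$
$I{\left(n \right)} = \frac{1}{-23 + n}$ ($I{\left(n \right)} = \frac{1}{\left(-3 + 5 \left(-4\right)\right) + n} = \frac{1}{\left(-3 - 20\right) + n} = \frac{1}{-23 + n}$)
$I{\left(8 \right)} + \frac{G{\left(6,-12 \right)}}{32 + 383} = \frac{1}{-23 + 8} + \frac{1}{32 + 383} \cdot 0 = \frac{1}{-15} + \frac{1}{415} \cdot 0 = - \frac{1}{15} + \frac{1}{415} \cdot 0 = - \frac{1}{15} + 0 = - \frac{1}{15}$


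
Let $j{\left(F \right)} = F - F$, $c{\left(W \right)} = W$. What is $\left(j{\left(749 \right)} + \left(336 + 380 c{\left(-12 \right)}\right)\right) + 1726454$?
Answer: $1722230$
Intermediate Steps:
$j{\left(F \right)} = 0$
$\left(j{\left(749 \right)} + \left(336 + 380 c{\left(-12 \right)}\right)\right) + 1726454 = \left(0 + \left(336 + 380 \left(-12\right)\right)\right) + 1726454 = \left(0 + \left(336 - 4560\right)\right) + 1726454 = \left(0 - 4224\right) + 1726454 = -4224 + 1726454 = 1722230$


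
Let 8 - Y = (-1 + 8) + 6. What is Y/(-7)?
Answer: 5/7 ≈ 0.71429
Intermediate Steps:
Y = -5 (Y = 8 - ((-1 + 8) + 6) = 8 - (7 + 6) = 8 - 1*13 = 8 - 13 = -5)
Y/(-7) = -5/(-7) = -⅐*(-5) = 5/7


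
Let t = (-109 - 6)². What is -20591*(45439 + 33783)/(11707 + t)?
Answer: -815630101/12466 ≈ -65428.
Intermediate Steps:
t = 13225 (t = (-115)² = 13225)
-20591*(45439 + 33783)/(11707 + t) = -20591*(45439 + 33783)/(11707 + 13225) = -20591/(24932/79222) = -20591/(24932*(1/79222)) = -20591/12466/39611 = -20591*39611/12466 = -815630101/12466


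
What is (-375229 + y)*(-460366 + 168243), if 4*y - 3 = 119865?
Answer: 100858971226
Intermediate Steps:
y = 29967 (y = ¾ + (¼)*119865 = ¾ + 119865/4 = 29967)
(-375229 + y)*(-460366 + 168243) = (-375229 + 29967)*(-460366 + 168243) = -345262*(-292123) = 100858971226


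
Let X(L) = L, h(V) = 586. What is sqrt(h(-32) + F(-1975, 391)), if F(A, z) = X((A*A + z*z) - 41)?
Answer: sqrt(4054051) ≈ 2013.5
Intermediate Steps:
F(A, z) = -41 + A**2 + z**2 (F(A, z) = (A*A + z*z) - 41 = (A**2 + z**2) - 41 = -41 + A**2 + z**2)
sqrt(h(-32) + F(-1975, 391)) = sqrt(586 + (-41 + (-1975)**2 + 391**2)) = sqrt(586 + (-41 + 3900625 + 152881)) = sqrt(586 + 4053465) = sqrt(4054051)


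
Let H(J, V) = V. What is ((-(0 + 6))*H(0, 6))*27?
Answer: -972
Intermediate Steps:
((-(0 + 6))*H(0, 6))*27 = (-(0 + 6)*6)*27 = (-1*6*6)*27 = -6*6*27 = -36*27 = -972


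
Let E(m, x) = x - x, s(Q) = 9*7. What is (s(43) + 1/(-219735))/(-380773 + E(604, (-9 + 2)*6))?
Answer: -13843304/83669155155 ≈ -0.00016545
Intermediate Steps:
s(Q) = 63
E(m, x) = 0
(s(43) + 1/(-219735))/(-380773 + E(604, (-9 + 2)*6)) = (63 + 1/(-219735))/(-380773 + 0) = (63 - 1/219735)/(-380773) = (13843304/219735)*(-1/380773) = -13843304/83669155155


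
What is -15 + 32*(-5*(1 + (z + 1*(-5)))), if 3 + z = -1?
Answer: 1265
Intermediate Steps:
z = -4 (z = -3 - 1 = -4)
-15 + 32*(-5*(1 + (z + 1*(-5)))) = -15 + 32*(-5*(1 + (-4 + 1*(-5)))) = -15 + 32*(-5*(1 + (-4 - 5))) = -15 + 32*(-5*(1 - 9)) = -15 + 32*(-5*(-8)) = -15 + 32*40 = -15 + 1280 = 1265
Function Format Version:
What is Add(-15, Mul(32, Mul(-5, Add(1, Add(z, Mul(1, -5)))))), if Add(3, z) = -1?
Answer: 1265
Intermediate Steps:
z = -4 (z = Add(-3, -1) = -4)
Add(-15, Mul(32, Mul(-5, Add(1, Add(z, Mul(1, -5)))))) = Add(-15, Mul(32, Mul(-5, Add(1, Add(-4, Mul(1, -5)))))) = Add(-15, Mul(32, Mul(-5, Add(1, Add(-4, -5))))) = Add(-15, Mul(32, Mul(-5, Add(1, -9)))) = Add(-15, Mul(32, Mul(-5, -8))) = Add(-15, Mul(32, 40)) = Add(-15, 1280) = 1265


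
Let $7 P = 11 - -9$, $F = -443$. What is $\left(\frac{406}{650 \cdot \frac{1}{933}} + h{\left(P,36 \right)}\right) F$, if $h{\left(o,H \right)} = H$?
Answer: $- \frac{89086857}{325} \approx -2.7411 \cdot 10^{5}$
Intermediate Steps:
$P = \frac{20}{7}$ ($P = \frac{11 - -9}{7} = \frac{11 + 9}{7} = \frac{1}{7} \cdot 20 = \frac{20}{7} \approx 2.8571$)
$\left(\frac{406}{650 \cdot \frac{1}{933}} + h{\left(P,36 \right)}\right) F = \left(\frac{406}{650 \cdot \frac{1}{933}} + 36\right) \left(-443\right) = \left(\frac{406}{\frac{650}{933}} + 36\right) \left(-443\right) = \left(406 \cdot \frac{933}{650} + 36\right) \left(-443\right) = \left(\frac{189399}{325} + 36\right) \left(-443\right) = \frac{201099}{325} \left(-443\right) = - \frac{89086857}{325}$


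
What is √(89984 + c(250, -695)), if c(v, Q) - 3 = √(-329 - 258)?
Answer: √(89987 + I*√587) ≈ 299.98 + 0.04*I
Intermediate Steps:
c(v, Q) = 3 + I*√587 (c(v, Q) = 3 + √(-329 - 258) = 3 + √(-587) = 3 + I*√587)
√(89984 + c(250, -695)) = √(89984 + (3 + I*√587)) = √(89987 + I*√587)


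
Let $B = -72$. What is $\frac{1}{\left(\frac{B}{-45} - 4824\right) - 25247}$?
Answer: $- \frac{5}{150347} \approx -3.3256 \cdot 10^{-5}$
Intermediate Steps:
$\frac{1}{\left(\frac{B}{-45} - 4824\right) - 25247} = \frac{1}{\left(- \frac{72}{-45} - 4824\right) - 25247} = \frac{1}{\left(\left(-72\right) \left(- \frac{1}{45}\right) - 4824\right) - 25247} = \frac{1}{\left(\frac{8}{5} - 4824\right) - 25247} = \frac{1}{- \frac{24112}{5} - 25247} = \frac{1}{- \frac{150347}{5}} = - \frac{5}{150347}$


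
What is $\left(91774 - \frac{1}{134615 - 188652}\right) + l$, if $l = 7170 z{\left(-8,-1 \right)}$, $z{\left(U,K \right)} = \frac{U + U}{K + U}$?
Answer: $\frac{16943949797}{162111} \approx 1.0452 \cdot 10^{5}$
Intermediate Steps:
$z{\left(U,K \right)} = \frac{2 U}{K + U}$
$l = \frac{38240}{3}$ ($l = 7170 \cdot 2 \left(-8\right) \frac{1}{-1 - 8} = 7170 \cdot 2 \left(-8\right) \frac{1}{-9} = 7170 \cdot 2 \left(-8\right) \left(- \frac{1}{9}\right) = 7170 \cdot \frac{16}{9} = \frac{38240}{3} \approx 12747.0$)
$\left(91774 - \frac{1}{134615 - 188652}\right) + l = \left(91774 - \frac{1}{134615 - 188652}\right) + \frac{38240}{3} = \left(91774 - \frac{1}{-54037}\right) + \frac{38240}{3} = \left(91774 - - \frac{1}{54037}\right) + \frac{38240}{3} = \left(91774 + \frac{1}{54037}\right) + \frac{38240}{3} = \frac{4959191639}{54037} + \frac{38240}{3} = \frac{16943949797}{162111}$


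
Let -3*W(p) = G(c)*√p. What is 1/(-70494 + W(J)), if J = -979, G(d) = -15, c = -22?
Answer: -70494/4969428511 - 5*I*√979/4969428511 ≈ -1.4186e-5 - 3.1481e-8*I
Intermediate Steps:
W(p) = 5*√p (W(p) = -(-5)*√p = 5*√p)
1/(-70494 + W(J)) = 1/(-70494 + 5*√(-979)) = 1/(-70494 + 5*(I*√979)) = 1/(-70494 + 5*I*√979)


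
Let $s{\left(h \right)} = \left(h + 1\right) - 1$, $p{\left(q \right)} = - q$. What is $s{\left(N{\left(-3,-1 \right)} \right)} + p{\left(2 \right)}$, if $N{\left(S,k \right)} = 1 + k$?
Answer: $-2$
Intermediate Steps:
$s{\left(h \right)} = h$ ($s{\left(h \right)} = \left(1 + h\right) - 1 = h$)
$s{\left(N{\left(-3,-1 \right)} \right)} + p{\left(2 \right)} = \left(1 - 1\right) - 2 = 0 - 2 = -2$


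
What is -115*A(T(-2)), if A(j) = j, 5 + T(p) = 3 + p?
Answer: 460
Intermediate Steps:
T(p) = -2 + p (T(p) = -5 + (3 + p) = -2 + p)
-115*A(T(-2)) = -115*(-2 - 2) = -115*(-4) = 460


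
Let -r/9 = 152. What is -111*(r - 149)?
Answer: 168387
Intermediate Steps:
r = -1368 (r = -9*152 = -1368)
-111*(r - 149) = -111*(-1368 - 149) = -111*(-1517) = 168387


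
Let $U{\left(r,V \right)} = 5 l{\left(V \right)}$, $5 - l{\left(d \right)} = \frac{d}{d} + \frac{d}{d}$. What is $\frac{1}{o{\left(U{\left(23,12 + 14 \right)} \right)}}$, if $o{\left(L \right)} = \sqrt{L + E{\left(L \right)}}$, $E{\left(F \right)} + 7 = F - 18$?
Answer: $\frac{\sqrt{5}}{5} \approx 0.44721$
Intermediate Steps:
$l{\left(d \right)} = 3$ ($l{\left(d \right)} = 5 - \left(\frac{d}{d} + \frac{d}{d}\right) = 5 - \left(1 + 1\right) = 5 - 2 = 3$)
$E{\left(F \right)} = -25 + F$ ($E{\left(F \right)} = -7 + \left(F - 18\right) = -7 + \left(-18 + F\right) = -25 + F$)
$U{\left(r,V \right)} = 15$ ($U{\left(r,V \right)} = 5 \cdot 3 = 15$)
$o{\left(L \right)} = \sqrt{-25 + 2 L}$ ($o{\left(L \right)} = \sqrt{L + \left(-25 + L\right)} = \sqrt{-25 + 2 L}$)
$\frac{1}{o{\left(U{\left(23,12 + 14 \right)} \right)}} = \frac{1}{\sqrt{-25 + 2 \cdot 15}} = \frac{1}{\sqrt{-25 + 30}} = \frac{1}{\sqrt{5}} = \frac{\sqrt{5}}{5}$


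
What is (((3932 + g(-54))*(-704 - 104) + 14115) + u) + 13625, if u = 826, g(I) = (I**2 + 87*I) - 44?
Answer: -1673082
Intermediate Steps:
g(I) = -44 + I**2 + 87*I
(((3932 + g(-54))*(-704 - 104) + 14115) + u) + 13625 = (((3932 + (-44 + (-54)**2 + 87*(-54)))*(-704 - 104) + 14115) + 826) + 13625 = (((3932 + (-44 + 2916 - 4698))*(-808) + 14115) + 826) + 13625 = (((3932 - 1826)*(-808) + 14115) + 826) + 13625 = ((2106*(-808) + 14115) + 826) + 13625 = ((-1701648 + 14115) + 826) + 13625 = (-1687533 + 826) + 13625 = -1686707 + 13625 = -1673082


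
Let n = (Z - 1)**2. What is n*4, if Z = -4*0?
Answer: 4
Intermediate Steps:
Z = 0
n = 1 (n = (0 - 1)**2 = (-1)**2 = 1)
n*4 = 1*4 = 4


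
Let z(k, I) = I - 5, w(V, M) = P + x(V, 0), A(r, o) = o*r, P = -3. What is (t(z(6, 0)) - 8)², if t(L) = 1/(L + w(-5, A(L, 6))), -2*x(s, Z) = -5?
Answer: 8100/121 ≈ 66.942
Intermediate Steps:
x(s, Z) = 5/2 (x(s, Z) = -½*(-5) = 5/2)
w(V, M) = -½ (w(V, M) = -3 + 5/2 = -½)
z(k, I) = -5 + I
t(L) = 1/(-½ + L) (t(L) = 1/(L - ½) = 1/(-½ + L))
(t(z(6, 0)) - 8)² = (2/(-1 + 2*(-5 + 0)) - 8)² = (2/(-1 + 2*(-5)) - 8)² = (2/(-1 - 10) - 8)² = (2/(-11) - 8)² = (2*(-1/11) - 8)² = (-2/11 - 8)² = (-90/11)² = 8100/121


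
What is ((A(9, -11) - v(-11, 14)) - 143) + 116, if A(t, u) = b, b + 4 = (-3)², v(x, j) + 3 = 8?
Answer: -27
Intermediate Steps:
v(x, j) = 5 (v(x, j) = -3 + 8 = 5)
b = 5 (b = -4 + (-3)² = -4 + 9 = 5)
A(t, u) = 5
((A(9, -11) - v(-11, 14)) - 143) + 116 = ((5 - 1*5) - 143) + 116 = ((5 - 5) - 143) + 116 = (0 - 143) + 116 = -143 + 116 = -27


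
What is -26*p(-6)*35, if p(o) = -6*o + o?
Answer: -27300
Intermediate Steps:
p(o) = -5*o
-26*p(-6)*35 = -(-130)*(-6)*35 = -26*30*35 = -780*35 = -27300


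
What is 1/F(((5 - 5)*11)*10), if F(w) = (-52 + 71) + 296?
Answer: 1/315 ≈ 0.0031746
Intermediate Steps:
F(w) = 315 (F(w) = 19 + 296 = 315)
1/F(((5 - 5)*11)*10) = 1/315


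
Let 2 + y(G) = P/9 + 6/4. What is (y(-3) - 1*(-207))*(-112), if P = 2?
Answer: -208376/9 ≈ -23153.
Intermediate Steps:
y(G) = -5/18 (y(G) = -2 + (2/9 + 6/4) = -2 + (2*(⅑) + 6*(¼)) = -2 + (2/9 + 3/2) = -2 + 31/18 = -5/18)
(y(-3) - 1*(-207))*(-112) = (-5/18 - 1*(-207))*(-112) = (-5/18 + 207)*(-112) = (3721/18)*(-112) = -208376/9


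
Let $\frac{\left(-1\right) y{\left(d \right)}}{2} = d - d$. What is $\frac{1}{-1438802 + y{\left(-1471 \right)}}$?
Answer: $- \frac{1}{1438802} \approx -6.9502 \cdot 10^{-7}$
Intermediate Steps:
$y{\left(d \right)} = 0$ ($y{\left(d \right)} = - 2 \left(d - d\right) = \left(-2\right) 0 = 0$)
$\frac{1}{-1438802 + y{\left(-1471 \right)}} = \frac{1}{-1438802 + 0} = \frac{1}{-1438802} = - \frac{1}{1438802}$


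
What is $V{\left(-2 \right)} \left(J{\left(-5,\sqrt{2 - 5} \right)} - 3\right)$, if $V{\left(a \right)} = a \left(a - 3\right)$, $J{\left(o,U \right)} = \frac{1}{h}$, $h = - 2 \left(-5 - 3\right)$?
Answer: $- \frac{235}{8} \approx -29.375$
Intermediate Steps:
$h = 16$ ($h = \left(-2\right) \left(-8\right) = 16$)
$J{\left(o,U \right)} = \frac{1}{16}$
$V{\left(a \right)} = a \left(-3 + a\right)$
$V{\left(-2 \right)} \left(J{\left(-5,\sqrt{2 - 5} \right)} - 3\right) = - 2 \left(-3 - 2\right) \left(\frac{1}{16} - 3\right) = \left(-2\right) \left(-5\right) \left(- \frac{47}{16}\right) = 10 \left(- \frac{47}{16}\right) = - \frac{235}{8}$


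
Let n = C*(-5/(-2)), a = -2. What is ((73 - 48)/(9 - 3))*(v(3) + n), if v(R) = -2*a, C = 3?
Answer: 575/12 ≈ 47.917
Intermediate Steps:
v(R) = 4 (v(R) = -2*(-2) = 4)
n = 15/2 (n = 3*(-5/(-2)) = 3*(-5*(-½)) = 3*(5/2) = 15/2 ≈ 7.5000)
((73 - 48)/(9 - 3))*(v(3) + n) = ((73 - 48)/(9 - 3))*(4 + 15/2) = (25/6)*(23/2) = 575/12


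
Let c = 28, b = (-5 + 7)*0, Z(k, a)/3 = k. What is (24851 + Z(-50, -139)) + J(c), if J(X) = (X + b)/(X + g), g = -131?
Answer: 2544175/103 ≈ 24701.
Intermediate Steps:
Z(k, a) = 3*k
b = 0 (b = 2*0 = 0)
J(X) = X/(-131 + X) (J(X) = (X + 0)/(X - 131) = X/(-131 + X))
(24851 + Z(-50, -139)) + J(c) = (24851 + 3*(-50)) + 28/(-131 + 28) = (24851 - 150) + 28/(-103) = 24701 + 28*(-1/103) = 24701 - 28/103 = 2544175/103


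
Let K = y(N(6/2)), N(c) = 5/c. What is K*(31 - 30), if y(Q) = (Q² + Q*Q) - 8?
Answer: -22/9 ≈ -2.4444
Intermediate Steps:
y(Q) = -8 + 2*Q² (y(Q) = (Q² + Q²) - 8 = 2*Q² - 8 = -8 + 2*Q²)
K = -22/9 (K = -8 + 2*(5/((6/2)))² = -8 + 2*(5/((6*(½))))² = -8 + 2*(5/3)² = -8 + 2*(25/9) = -8 + 50/9 = -22/9 ≈ -2.4444)
K*(31 - 30) = -22*(31 - 30)/9 = -22/9*1 = -22/9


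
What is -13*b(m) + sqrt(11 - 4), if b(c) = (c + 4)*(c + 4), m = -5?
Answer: -13 + sqrt(7) ≈ -10.354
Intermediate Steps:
b(c) = (4 + c)**2 (b(c) = (4 + c)*(4 + c) = (4 + c)**2)
-13*b(m) + sqrt(11 - 4) = -13*(4 - 5)**2 + sqrt(11 - 4) = -13*(-1)**2 + sqrt(7) = -13*1 + sqrt(7) = -13 + sqrt(7)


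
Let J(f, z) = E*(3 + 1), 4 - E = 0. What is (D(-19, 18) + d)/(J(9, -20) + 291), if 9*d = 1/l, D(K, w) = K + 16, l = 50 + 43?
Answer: -2510/256959 ≈ -0.0097681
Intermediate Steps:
E = 4 (E = 4 - 1*0 = 4 + 0 = 4)
J(f, z) = 16 (J(f, z) = 4*(3 + 1) = 4*4 = 16)
l = 93
D(K, w) = 16 + K
d = 1/837 (d = (⅑)/93 = (⅑)*(1/93) = 1/837 ≈ 0.0011947)
(D(-19, 18) + d)/(J(9, -20) + 291) = ((16 - 19) + 1/837)/(16 + 291) = (-3 + 1/837)/307 = -2510/837*1/307 = -2510/256959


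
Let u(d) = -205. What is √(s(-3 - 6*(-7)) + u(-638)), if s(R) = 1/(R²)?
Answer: 2*I*√77951/39 ≈ 14.318*I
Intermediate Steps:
s(R) = R⁻²
√(s(-3 - 6*(-7)) + u(-638)) = √((-3 - 6*(-7))⁻² - 205) = √((-3 + 42)⁻² - 205) = √(39⁻² - 205) = √(1/1521 - 205) = √(-311804/1521) = 2*I*√77951/39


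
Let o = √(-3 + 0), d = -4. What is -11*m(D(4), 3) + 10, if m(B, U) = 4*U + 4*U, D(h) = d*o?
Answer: -254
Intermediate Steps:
o = I*√3 (o = √(-3) = I*√3 ≈ 1.732*I)
D(h) = -4*I*√3
m(B, U) = 8*U
-11*m(D(4), 3) + 10 = -88*3 + 10 = -11*24 + 10 = -264 + 10 = -254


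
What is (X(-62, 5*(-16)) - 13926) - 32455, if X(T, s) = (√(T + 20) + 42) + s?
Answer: -46419 + I*√42 ≈ -46419.0 + 6.4807*I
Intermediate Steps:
X(T, s) = 42 + s + √(20 + T) (X(T, s) = (√(20 + T) + 42) + s = (42 + √(20 + T)) + s = 42 + s + √(20 + T))
(X(-62, 5*(-16)) - 13926) - 32455 = ((42 + 5*(-16) + √(20 - 62)) - 13926) - 32455 = ((42 - 80 + √(-42)) - 13926) - 32455 = ((42 - 80 + I*√42) - 13926) - 32455 = ((-38 + I*√42) - 13926) - 32455 = (-13964 + I*√42) - 32455 = -46419 + I*√42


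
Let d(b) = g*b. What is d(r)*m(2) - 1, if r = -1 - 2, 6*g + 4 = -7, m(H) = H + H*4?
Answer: 54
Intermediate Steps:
m(H) = 5*H (m(H) = H + 4*H = 5*H)
g = -11/6 (g = -⅔ + (⅙)*(-7) = -⅔ - 7/6 = -11/6 ≈ -1.8333)
r = -3
d(b) = -11*b/6
d(r)*m(2) - 1 = (-11/6*(-3))*(5*2) - 1 = (11/2)*10 - 1 = 55 - 1 = 54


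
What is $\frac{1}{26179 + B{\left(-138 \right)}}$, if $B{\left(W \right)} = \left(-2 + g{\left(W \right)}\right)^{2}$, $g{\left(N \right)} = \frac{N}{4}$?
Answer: $\frac{4}{110045} \approx 3.6349 \cdot 10^{-5}$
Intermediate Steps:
$g{\left(N \right)} = \frac{N}{4}$ ($g{\left(N \right)} = N \frac{1}{4} = \frac{N}{4}$)
$B{\left(W \right)} = \left(-2 + \frac{W}{4}\right)^{2}$
$\frac{1}{26179 + B{\left(-138 \right)}} = \frac{1}{26179 + \frac{\left(-8 - 138\right)^{2}}{16}} = \frac{1}{26179 + \frac{\left(-146\right)^{2}}{16}} = \frac{1}{26179 + \frac{1}{16} \cdot 21316} = \frac{1}{26179 + \frac{5329}{4}} = \frac{1}{\frac{110045}{4}} = \frac{4}{110045}$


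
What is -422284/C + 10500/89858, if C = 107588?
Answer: -4601990209/1208455313 ≈ -3.8082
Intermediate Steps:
-422284/C + 10500/89858 = -422284/107588 + 10500/89858 = -422284*1/107588 + 10500*(1/89858) = -105571/26897 + 5250/44929 = -4601990209/1208455313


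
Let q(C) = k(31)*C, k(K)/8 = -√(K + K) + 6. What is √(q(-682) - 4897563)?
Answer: √(-4930299 + 5456*√62) ≈ 2210.7*I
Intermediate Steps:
k(K) = 48 - 8*√2*√K (k(K) = 8*(-√(K + K) + 6) = 8*(-√(2*K) + 6) = 8*(-√2*√K + 6) = 8*(6 - √2*√K) = 48 - 8*√2*√K)
q(C) = C*(48 - 8*√62) (q(C) = (48 - 8*√2*√31)*C = (48 - 8*√62)*C = C*(48 - 8*√62))
√(q(-682) - 4897563) = √(8*(-682)*(6 - √62) - 4897563) = √((-32736 + 5456*√62) - 4897563) = √(-4930299 + 5456*√62)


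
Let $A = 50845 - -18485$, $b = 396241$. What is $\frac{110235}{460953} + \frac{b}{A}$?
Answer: $\frac{21143452247}{3550874610} \approx 5.9544$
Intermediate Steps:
$A = 69330$ ($A = 50845 + 18485 = 69330$)
$\frac{110235}{460953} + \frac{b}{A} = \frac{110235}{460953} + \frac{396241}{69330} = 110235 \cdot \frac{1}{460953} + 396241 \cdot \frac{1}{69330} = \frac{36745}{153651} + \frac{396241}{69330} = \frac{21143452247}{3550874610}$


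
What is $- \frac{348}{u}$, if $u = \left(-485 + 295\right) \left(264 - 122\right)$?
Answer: $\frac{87}{6745} \approx 0.012898$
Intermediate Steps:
$u = -26980$ ($u = \left(-190\right) 142 = -26980$)
$- \frac{348}{u} = - \frac{348}{-26980} = \left(-348\right) \left(- \frac{1}{26980}\right) = \frac{87}{6745}$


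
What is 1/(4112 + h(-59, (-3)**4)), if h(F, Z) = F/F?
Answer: 1/4113 ≈ 0.00024313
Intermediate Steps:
h(F, Z) = 1
1/(4112 + h(-59, (-3)**4)) = 1/(4112 + 1) = 1/4113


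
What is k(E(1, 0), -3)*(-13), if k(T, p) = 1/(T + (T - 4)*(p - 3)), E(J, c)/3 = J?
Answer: -13/9 ≈ -1.4444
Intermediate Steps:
E(J, c) = 3*J
k(T, p) = 1/(T + (-4 + T)*(-3 + p))
k(E(1, 0), -3)*(-13) = -13/(12 - 4*(-3) - 6 + (3*1)*(-3)) = -13/(12 + 12 - 2*3 + 3*(-3)) = -13/(12 + 12 - 6 - 9) = -13/9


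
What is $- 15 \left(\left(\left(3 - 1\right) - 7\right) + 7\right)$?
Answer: $-30$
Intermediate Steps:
$- 15 \left(\left(\left(3 - 1\right) - 7\right) + 7\right) = - 15 \left(\left(2 - 7\right) + 7\right) = - 15 \left(-5 + 7\right) = \left(-15\right) 2 = -30$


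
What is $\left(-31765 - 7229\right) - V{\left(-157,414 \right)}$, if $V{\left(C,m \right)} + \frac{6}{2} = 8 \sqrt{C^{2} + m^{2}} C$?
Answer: $-38991 + 1256 \sqrt{196045} \approx 5.1713 \cdot 10^{5}$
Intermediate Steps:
$V{\left(C,m \right)} = -3 + 8 C \sqrt{C^{2} + m^{2}}$ ($V{\left(C,m \right)} = -3 + 8 \sqrt{C^{2} + m^{2}} C = -3 + 8 C \sqrt{C^{2} + m^{2}}$)
$\left(-31765 - 7229\right) - V{\left(-157,414 \right)} = \left(-31765 - 7229\right) - \left(-3 + 8 \left(-157\right) \sqrt{\left(-157\right)^{2} + 414^{2}}\right) = \left(-31765 - 7229\right) - \left(-3 + 8 \left(-157\right) \sqrt{24649 + 171396}\right) = -38994 - \left(-3 + 8 \left(-157\right) \sqrt{196045}\right) = -38994 - \left(-3 - 1256 \sqrt{196045}\right) = -38994 + \left(3 + 1256 \sqrt{196045}\right) = -38991 + 1256 \sqrt{196045}$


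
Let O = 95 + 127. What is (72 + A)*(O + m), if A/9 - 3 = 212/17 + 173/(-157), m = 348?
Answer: 306271260/2669 ≈ 1.1475e+5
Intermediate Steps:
A = 345150/2669 (A = 27 + 9*(212/17 + 173/(-157)) = 27 + 9*(212*(1/17) + 173*(-1/157)) = 27 + 9*(212/17 - 173/157) = 27 + 9*(30343/2669) = 27 + 273087/2669 = 345150/2669 ≈ 129.32)
O = 222
(72 + A)*(O + m) = (72 + 345150/2669)*(222 + 348) = (537318/2669)*570 = 306271260/2669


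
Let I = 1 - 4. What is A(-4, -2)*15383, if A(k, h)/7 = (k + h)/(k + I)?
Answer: 92298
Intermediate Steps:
I = -3
A(k, h) = 7*(h + k)/(-3 + k) (A(k, h) = 7*((k + h)/(k - 3)) = 7*((h + k)/(-3 + k)) = 7*(h + k)/(-3 + k))
A(-4, -2)*15383 = (7*(-2 - 4)/(-3 - 4))*15383 = (7*(-6)/(-7))*15383 = (7*(-⅐)*(-6))*15383 = 6*15383 = 92298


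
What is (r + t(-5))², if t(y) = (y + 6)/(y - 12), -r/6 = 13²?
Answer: 297183121/289 ≈ 1.0283e+6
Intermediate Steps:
r = -1014 (r = -6*13² = -6*169 = -1014)
t(y) = (6 + y)/(-12 + y)
(r + t(-5))² = (-1014 + (6 - 5)/(-12 - 5))² = (-1014 + 1/(-17))² = (-1014 - 1/17*1)² = (-1014 - 1/17)² = (-17239/17)² = 297183121/289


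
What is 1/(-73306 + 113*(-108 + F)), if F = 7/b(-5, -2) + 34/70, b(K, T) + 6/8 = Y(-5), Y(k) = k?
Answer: -805/68902107 ≈ -1.1683e-5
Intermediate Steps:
b(K, T) = -23/4 (b(K, T) = -¾ - 5 = -23/4)
F = -589/805 (F = 7/(-23/4) + 34/70 = 7*(-4/23) + 34*(1/70) = -28/23 + 17/35 = -589/805 ≈ -0.73168)
1/(-73306 + 113*(-108 + F)) = 1/(-73306 + 113*(-108 - 589/805)) = 1/(-73306 + 113*(-87529/805)) = 1/(-73306 - 9890777/805) = 1/(-68902107/805) = -805/68902107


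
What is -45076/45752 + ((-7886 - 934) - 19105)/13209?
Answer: -66894053/21583506 ≈ -3.0993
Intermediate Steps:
-45076/45752 + ((-7886 - 934) - 19105)/13209 = -45076*1/45752 + (-8820 - 19105)*(1/13209) = -11269/11438 - 27925*1/13209 = -11269/11438 - 27925/13209 = -66894053/21583506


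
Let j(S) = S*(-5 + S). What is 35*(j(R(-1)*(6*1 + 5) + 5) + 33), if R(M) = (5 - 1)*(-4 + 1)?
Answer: 587895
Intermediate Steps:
R(M) = -12 (R(M) = 4*(-3) = -12)
35*(j(R(-1)*(6*1 + 5) + 5) + 33) = 35*((-12*(6*1 + 5) + 5)*(-5 + (-12*(6*1 + 5) + 5)) + 33) = 35*((-12*(6 + 5) + 5)*(-5 + (-12*(6 + 5) + 5)) + 33) = 35*((-12*11 + 5)*(-5 + (-12*11 + 5)) + 33) = 35*((-132 + 5)*(-5 + (-132 + 5)) + 33) = 35*(-127*(-5 - 127) + 33) = 35*(-127*(-132) + 33) = 35*(16764 + 33) = 35*16797 = 587895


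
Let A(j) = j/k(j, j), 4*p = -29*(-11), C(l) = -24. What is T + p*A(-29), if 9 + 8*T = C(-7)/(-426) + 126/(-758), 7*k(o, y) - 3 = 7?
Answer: -1743771803/1076360 ≈ -1620.1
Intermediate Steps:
k(o, y) = 10/7 (k(o, y) = 3/7 + (1/7)*7 = 3/7 + 1 = 10/7)
p = 319/4 (p = (-29*(-11))/4 = (1/4)*319 = 319/4 ≈ 79.750)
A(j) = 7*j/10 (A(j) = j/(10/7) = j*(7/10) = 7*j/10)
T = -122569/107636 (T = -9/8 + (-24/(-426) + 126/(-758))/8 = -9/8 + (-24*(-1/426) + 126*(-1/758))/8 = -9/8 + (4/71 - 63/379)/8 = -9/8 + (1/8)*(-2957/26909) = -9/8 - 2957/215272 = -122569/107636 ≈ -1.1387)
T + p*A(-29) = -122569/107636 + 319*((7/10)*(-29))/4 = -122569/107636 + (319/4)*(-203/10) = -122569/107636 - 64757/40 = -1743771803/1076360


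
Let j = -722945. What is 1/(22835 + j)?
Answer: -1/700110 ≈ -1.4283e-6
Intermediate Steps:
1/(22835 + j) = 1/(22835 - 722945) = 1/(-700110) = -1/700110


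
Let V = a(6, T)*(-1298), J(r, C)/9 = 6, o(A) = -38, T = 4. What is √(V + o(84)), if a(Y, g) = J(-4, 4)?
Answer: I*√70130 ≈ 264.82*I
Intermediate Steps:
J(r, C) = 54 (J(r, C) = 9*6 = 54)
a(Y, g) = 54
V = -70092 (V = 54*(-1298) = -70092)
√(V + o(84)) = √(-70092 - 38) = √(-70130) = I*√70130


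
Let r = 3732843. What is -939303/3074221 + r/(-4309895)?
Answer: -15523881643488/13249569716795 ≈ -1.1717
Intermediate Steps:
-939303/3074221 + r/(-4309895) = -939303/3074221 + 3732843/(-4309895) = -939303*1/3074221 + 3732843*(-1/4309895) = -939303/3074221 - 3732843/4309895 = -15523881643488/13249569716795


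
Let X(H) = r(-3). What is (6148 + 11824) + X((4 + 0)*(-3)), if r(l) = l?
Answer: 17969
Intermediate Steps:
X(H) = -3
(6148 + 11824) + X((4 + 0)*(-3)) = (6148 + 11824) - 3 = 17972 - 3 = 17969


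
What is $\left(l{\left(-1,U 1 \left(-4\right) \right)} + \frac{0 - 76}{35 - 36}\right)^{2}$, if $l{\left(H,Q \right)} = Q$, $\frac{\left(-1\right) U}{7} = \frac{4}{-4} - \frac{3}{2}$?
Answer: $36$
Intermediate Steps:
$U = \frac{35}{2}$ ($U = - 7 \left(\frac{4}{-4} - \frac{3}{2}\right) = - 7 \left(4 \left(- \frac{1}{4}\right) - \frac{3}{2}\right) = - 7 \left(-1 - \frac{3}{2}\right) = \left(-7\right) \left(- \frac{5}{2}\right) = \frac{35}{2} \approx 17.5$)
$\left(l{\left(-1,U 1 \left(-4\right) \right)} + \frac{0 - 76}{35 - 36}\right)^{2} = \left(\frac{35}{2} \cdot 1 \left(-4\right) + \frac{0 - 76}{35 - 36}\right)^{2} = \left(\frac{35}{2} \left(-4\right) - \frac{76}{-1}\right)^{2} = \left(-70 - -76\right)^{2} = \left(-70 + 76\right)^{2} = 6^{2} = 36$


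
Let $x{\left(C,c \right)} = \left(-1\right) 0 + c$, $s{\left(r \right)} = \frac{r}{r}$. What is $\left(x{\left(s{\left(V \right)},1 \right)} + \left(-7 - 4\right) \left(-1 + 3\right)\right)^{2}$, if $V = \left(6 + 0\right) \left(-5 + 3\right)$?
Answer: $441$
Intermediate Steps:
$V = -12$ ($V = 6 \left(-2\right) = -12$)
$s{\left(r \right)} = 1$
$x{\left(C,c \right)} = c$ ($x{\left(C,c \right)} = 0 + c = c$)
$\left(x{\left(s{\left(V \right)},1 \right)} + \left(-7 - 4\right) \left(-1 + 3\right)\right)^{2} = \left(1 + \left(-7 - 4\right) \left(-1 + 3\right)\right)^{2} = \left(1 - 22\right)^{2} = \left(-21\right)^{2} = 441$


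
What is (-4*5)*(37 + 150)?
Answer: -3740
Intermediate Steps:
(-4*5)*(37 + 150) = -20*187 = -3740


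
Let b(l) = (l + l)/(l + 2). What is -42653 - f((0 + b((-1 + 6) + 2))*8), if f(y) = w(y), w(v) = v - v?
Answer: -42653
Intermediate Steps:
w(v) = 0
b(l) = 2*l/(2 + l) (b(l) = (2*l)/(2 + l) = 2*l/(2 + l))
f(y) = 0
-42653 - f((0 + b((-1 + 6) + 2))*8) = -42653 - 1*0 = -42653 + 0 = -42653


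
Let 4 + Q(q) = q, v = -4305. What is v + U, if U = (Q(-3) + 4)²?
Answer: -4296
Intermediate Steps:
Q(q) = -4 + q
U = 9 (U = ((-4 - 3) + 4)² = (-7 + 4)² = (-3)² = 9)
v + U = -4305 + 9 = -4296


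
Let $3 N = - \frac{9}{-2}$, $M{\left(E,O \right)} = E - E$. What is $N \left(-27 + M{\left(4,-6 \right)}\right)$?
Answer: $- \frac{81}{2} \approx -40.5$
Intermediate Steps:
$M{\left(E,O \right)} = 0$
$N = \frac{3}{2}$ ($N = \frac{\left(-9\right) \frac{1}{-2}}{3} = \frac{\left(-9\right) \left(- \frac{1}{2}\right)}{3} = \frac{1}{3} \cdot \frac{9}{2} = \frac{3}{2} \approx 1.5$)
$N \left(-27 + M{\left(4,-6 \right)}\right) = \frac{3 \left(-27 + 0\right)}{2} = \frac{3}{2} \left(-27\right) = - \frac{81}{2}$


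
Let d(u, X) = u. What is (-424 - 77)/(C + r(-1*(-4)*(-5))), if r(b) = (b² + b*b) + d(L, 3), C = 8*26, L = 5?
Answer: -501/1013 ≈ -0.49457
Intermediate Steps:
C = 208
r(b) = 5 + 2*b² (r(b) = (b² + b*b) + 5 = (b² + b²) + 5 = 2*b² + 5 = 5 + 2*b²)
(-424 - 77)/(C + r(-1*(-4)*(-5))) = (-424 - 77)/(208 + (5 + 2*(-1*(-4)*(-5))²)) = -501/(208 + (5 + 2*(4*(-5))²)) = -501/(208 + (5 + 2*(-20)²)) = -501/(208 + (5 + 2*400)) = -501/(208 + (5 + 800)) = -501/(208 + 805) = -501/1013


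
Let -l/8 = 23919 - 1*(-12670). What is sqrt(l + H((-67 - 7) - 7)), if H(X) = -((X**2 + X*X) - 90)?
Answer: 4*I*sqrt(19109) ≈ 552.94*I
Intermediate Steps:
H(X) = 90 - 2*X**2 (H(X) = -((X**2 + X**2) - 90) = -(2*X**2 - 90) = -(-90 + 2*X**2) = 90 - 2*X**2)
l = -292712 (l = -8*(23919 - 1*(-12670)) = -8*(23919 + 12670) = -8*36589 = -292712)
sqrt(l + H((-67 - 7) - 7)) = sqrt(-292712 + (90 - 2*((-67 - 7) - 7)**2)) = sqrt(-292712 + (90 - 2*(-74 - 7)**2)) = sqrt(-292712 + (90 - 2*(-81)**2)) = sqrt(-292712 + (90 - 2*6561)) = sqrt(-292712 + (90 - 13122)) = sqrt(-292712 - 13032) = sqrt(-305744) = 4*I*sqrt(19109)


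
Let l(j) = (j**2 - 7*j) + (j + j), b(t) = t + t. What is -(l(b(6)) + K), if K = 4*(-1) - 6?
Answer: -74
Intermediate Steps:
b(t) = 2*t
l(j) = j**2 - 5*j (l(j) = (j**2 - 7*j) + 2*j = j**2 - 5*j)
K = -10 (K = -4 - 6 = -10)
-(l(b(6)) + K) = -((2*6)*(-5 + 2*6) - 10) = -(12*(-5 + 12) - 10) = -(12*7 - 10) = -(84 - 10) = -1*74 = -74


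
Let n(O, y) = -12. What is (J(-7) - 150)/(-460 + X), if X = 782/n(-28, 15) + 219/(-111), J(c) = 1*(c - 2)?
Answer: 35298/117025 ≈ 0.30163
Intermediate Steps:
J(c) = -2 + c (J(c) = 1*(-2 + c) = -2 + c)
X = -14905/222 (X = 782/(-12) + 219/(-111) = 782*(-1/12) + 219*(-1/111) = -391/6 - 73/37 = -14905/222 ≈ -67.140)
(J(-7) - 150)/(-460 + X) = ((-2 - 7) - 150)/(-460 - 14905/222) = (-9 - 150)/(-117025/222) = -222/117025*(-159) = 35298/117025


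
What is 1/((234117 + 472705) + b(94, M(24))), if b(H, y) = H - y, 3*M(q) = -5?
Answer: 3/2120753 ≈ 1.4146e-6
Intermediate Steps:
M(q) = -5/3 (M(q) = (⅓)*(-5) = -5/3)
1/((234117 + 472705) + b(94, M(24))) = 1/((234117 + 472705) + (94 - 1*(-5/3))) = 1/(706822 + (94 + 5/3)) = 1/(706822 + 287/3) = 1/(2120753/3) = 3/2120753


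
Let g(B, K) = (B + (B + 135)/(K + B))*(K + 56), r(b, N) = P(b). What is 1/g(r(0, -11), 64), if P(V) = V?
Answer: 8/2025 ≈ 0.0039506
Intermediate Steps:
r(b, N) = b
g(B, K) = (56 + K)*(B + (135 + B)/(B + K)) (g(B, K) = (B + (135 + B)/(B + K))*(56 + K) = (56 + K)*(B + (135 + B)/(B + K)))
1/g(r(0, -11), 64) = 1/((7560 + 56*0 + 56*0² + 135*64 + 0*64² + 64*0² + 57*0*64)/(0 + 64)) = 1/((7560 + 0 + 56*0 + 8640 + 0*4096 + 64*0 + 0)/64) = 1/((7560 + 0 + 0 + 8640 + 0 + 0 + 0)/64) = 1/((1/64)*16200) = 1/(2025/8) = 8/2025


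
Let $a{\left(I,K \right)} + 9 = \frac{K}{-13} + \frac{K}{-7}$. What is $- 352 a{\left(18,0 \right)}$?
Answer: $3168$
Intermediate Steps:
$a{\left(I,K \right)} = -9 - \frac{20 K}{91}$ ($a{\left(I,K \right)} = -9 + \left(\frac{K}{-13} + \frac{K}{-7}\right) = -9 + \left(K \left(- \frac{1}{13}\right) + K \left(- \frac{1}{7}\right)\right) = -9 - \frac{20 K}{91}$)
$- 352 a{\left(18,0 \right)} = - 352 \left(-9 - 0\right) = - 352 \left(-9 + 0\right) = \left(-352\right) \left(-9\right) = 3168$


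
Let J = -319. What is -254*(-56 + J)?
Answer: 95250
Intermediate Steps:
-254*(-56 + J) = -254*(-56 - 319) = -254*(-375) = 95250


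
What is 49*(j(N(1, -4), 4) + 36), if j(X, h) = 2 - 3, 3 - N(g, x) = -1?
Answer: 1715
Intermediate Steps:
N(g, x) = 4 (N(g, x) = 3 - 1*(-1) = 3 + 1 = 4)
j(X, h) = -1
49*(j(N(1, -4), 4) + 36) = 49*(-1 + 36) = 49*35 = 1715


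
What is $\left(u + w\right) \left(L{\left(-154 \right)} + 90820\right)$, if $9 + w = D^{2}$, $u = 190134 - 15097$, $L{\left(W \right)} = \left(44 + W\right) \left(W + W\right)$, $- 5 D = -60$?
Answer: $21843948400$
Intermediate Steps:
$D = 12$ ($D = \left(- \frac{1}{5}\right) \left(-60\right) = 12$)
$L{\left(W \right)} = 2 W \left(44 + W\right)$ ($L{\left(W \right)} = \left(44 + W\right) 2 W = 2 W \left(44 + W\right)$)
$u = 175037$ ($u = 190134 - 15097 = 175037$)
$w = 135$ ($w = -9 + 12^{2} = -9 + 144 = 135$)
$\left(u + w\right) \left(L{\left(-154 \right)} + 90820\right) = \left(175037 + 135\right) \left(2 \left(-154\right) \left(44 - 154\right) + 90820\right) = 175172 \left(2 \left(-154\right) \left(-110\right) + 90820\right) = 175172 \left(33880 + 90820\right) = 175172 \cdot 124700 = 21843948400$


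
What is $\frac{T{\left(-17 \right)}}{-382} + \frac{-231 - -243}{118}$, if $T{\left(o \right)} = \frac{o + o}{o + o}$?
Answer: $\frac{2233}{22538} \approx 0.099077$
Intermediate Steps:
$T{\left(o \right)} = 1$ ($T{\left(o \right)} = \frac{2 o}{2 o} = 2 o \frac{1}{2 o} = 1$)
$\frac{T{\left(-17 \right)}}{-382} + \frac{-231 - -243}{118} = 1 \frac{1}{-382} + \frac{-231 - -243}{118} = 1 \left(- \frac{1}{382}\right) + \left(-231 + 243\right) \frac{1}{118} = - \frac{1}{382} + 12 \cdot \frac{1}{118} = - \frac{1}{382} + \frac{6}{59} = \frac{2233}{22538}$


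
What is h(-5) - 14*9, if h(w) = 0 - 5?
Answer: -131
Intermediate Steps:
h(w) = -5
h(-5) - 14*9 = -5 - 14*9 = -5 - 126 = -131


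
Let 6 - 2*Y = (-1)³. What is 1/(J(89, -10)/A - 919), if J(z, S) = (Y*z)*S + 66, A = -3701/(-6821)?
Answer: -3701/24198448 ≈ -0.00015294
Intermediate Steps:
Y = 7/2 (Y = 3 - ½*(-1)³ = 3 - ½*(-1) = 3 + ½ = 7/2 ≈ 3.5000)
A = 3701/6821 (A = -3701*(-1/6821) = 3701/6821 ≈ 0.54259)
J(z, S) = 66 + 7*S*z/2 (J(z, S) = (7*z/2)*S + 66 = 7*S*z/2 + 66 = 66 + 7*S*z/2)
1/(J(89, -10)/A - 919) = 1/((66 + (7/2)*(-10)*89)/(3701/6821) - 919) = 1/((66 - 3115)*(6821/3701) - 919) = 1/(-3049*6821/3701 - 919) = 1/(-20797229/3701 - 919) = 1/(-24198448/3701) = -3701/24198448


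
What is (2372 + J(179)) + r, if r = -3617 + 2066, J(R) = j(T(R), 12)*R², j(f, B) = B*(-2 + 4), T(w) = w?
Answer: 769805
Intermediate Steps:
j(f, B) = 2*B (j(f, B) = B*2 = 2*B)
J(R) = 24*R² (J(R) = (2*12)*R² = 24*R²)
r = -1551
(2372 + J(179)) + r = (2372 + 24*179²) - 1551 = (2372 + 24*32041) - 1551 = (2372 + 768984) - 1551 = 771356 - 1551 = 769805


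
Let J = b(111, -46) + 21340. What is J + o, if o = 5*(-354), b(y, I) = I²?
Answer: 21686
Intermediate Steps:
J = 23456 (J = (-46)² + 21340 = 2116 + 21340 = 23456)
o = -1770
J + o = 23456 - 1770 = 21686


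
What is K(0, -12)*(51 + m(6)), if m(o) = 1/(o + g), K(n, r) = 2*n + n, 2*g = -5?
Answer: 0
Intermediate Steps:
g = -5/2 (g = (1/2)*(-5) = -5/2 ≈ -2.5000)
K(n, r) = 3*n
m(o) = 1/(-5/2 + o) (m(o) = 1/(o - 5/2) = 1/(-5/2 + o))
K(0, -12)*(51 + m(6)) = (3*0)*(51 + 2/(-5 + 2*6)) = 0*(51 + 2/(-5 + 12)) = 0*(51 + 2/7) = 0*(359/7) = 0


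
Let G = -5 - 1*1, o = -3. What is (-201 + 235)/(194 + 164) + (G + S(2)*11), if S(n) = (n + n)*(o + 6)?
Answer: 22571/179 ≈ 126.09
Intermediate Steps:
G = -6 (G = -5 - 1 = -6)
S(n) = 6*n (S(n) = (n + n)*(-3 + 6) = (2*n)*3 = 6*n)
(-201 + 235)/(194 + 164) + (G + S(2)*11) = (-201 + 235)/(194 + 164) + (-6 + (6*2)*11) = 34/358 + (-6 + 12*11) = 34*(1/358) + (-6 + 132) = 17/179 + 126 = 22571/179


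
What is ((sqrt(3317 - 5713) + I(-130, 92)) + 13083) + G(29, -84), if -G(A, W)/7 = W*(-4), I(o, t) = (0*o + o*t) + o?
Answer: -1359 + 2*I*sqrt(599) ≈ -1359.0 + 48.949*I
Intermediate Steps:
I(o, t) = o + o*t (I(o, t) = (0 + o*t) + o = o*t + o = o + o*t)
G(A, W) = 28*W (G(A, W) = -7*W*(-4) = -(-28)*W = 28*W)
((sqrt(3317 - 5713) + I(-130, 92)) + 13083) + G(29, -84) = ((sqrt(3317 - 5713) - 130*(1 + 92)) + 13083) + 28*(-84) = ((sqrt(-2396) - 130*93) + 13083) - 2352 = ((2*I*sqrt(599) - 12090) + 13083) - 2352 = ((-12090 + 2*I*sqrt(599)) + 13083) - 2352 = (993 + 2*I*sqrt(599)) - 2352 = -1359 + 2*I*sqrt(599)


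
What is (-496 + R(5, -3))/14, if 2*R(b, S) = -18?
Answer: -505/14 ≈ -36.071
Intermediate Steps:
R(b, S) = -9 (R(b, S) = (½)*(-18) = -9)
(-496 + R(5, -3))/14 = (-496 - 9)/14 = -505*1/14 = -505/14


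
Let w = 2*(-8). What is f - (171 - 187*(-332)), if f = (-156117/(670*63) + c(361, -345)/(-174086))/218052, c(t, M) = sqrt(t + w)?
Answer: -190997819600239/3067991640 - sqrt(345)/37959800472 ≈ -62255.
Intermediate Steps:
w = -16
c(t, M) = sqrt(-16 + t) (c(t, M) = sqrt(t - 16) = sqrt(-16 + t))
f = -52039/3067991640 - sqrt(345)/37959800472 (f = (-156117/(670*63) + sqrt(-16 + 361)/(-174086))/218052 = (-156117/42210 + sqrt(345)*(-1/174086))*(1/218052) = (-156117*1/42210 - sqrt(345)/174086)*(1/218052) = (-52039/14070 - sqrt(345)/174086)*(1/218052) = -52039/3067991640 - sqrt(345)/37959800472 ≈ -1.6962e-5)
f - (171 - 187*(-332)) = (-52039/3067991640 - sqrt(345)/37959800472) - (171 - 187*(-332)) = (-52039/3067991640 - sqrt(345)/37959800472) - (171 + 62084) = (-52039/3067991640 - sqrt(345)/37959800472) - 1*62255 = (-52039/3067991640 - sqrt(345)/37959800472) - 62255 = -190997819600239/3067991640 - sqrt(345)/37959800472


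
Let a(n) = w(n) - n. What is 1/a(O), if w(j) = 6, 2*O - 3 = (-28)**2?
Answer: -2/775 ≈ -0.0025806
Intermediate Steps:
O = 787/2 (O = 3/2 + (1/2)*(-28)**2 = 3/2 + (1/2)*784 = 3/2 + 392 = 787/2 ≈ 393.50)
a(n) = 6 - n
1/a(O) = 1/(6 - 1*787/2) = 1/(6 - 787/2) = 1/(-775/2) = -2/775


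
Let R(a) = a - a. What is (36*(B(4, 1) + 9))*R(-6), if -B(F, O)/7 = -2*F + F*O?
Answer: 0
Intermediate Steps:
B(F, O) = 14*F - 7*F*O (B(F, O) = -7*(-2*F + F*O) = 14*F - 7*F*O)
R(a) = 0
(36*(B(4, 1) + 9))*R(-6) = (36*(7*4*(2 - 1*1) + 9))*0 = (36*(7*4*(2 - 1) + 9))*0 = (36*(7*4*1 + 9))*0 = (36*(28 + 9))*0 = (36*37)*0 = 1332*0 = 0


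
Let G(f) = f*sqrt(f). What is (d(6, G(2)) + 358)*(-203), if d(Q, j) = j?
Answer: -72674 - 406*sqrt(2) ≈ -73248.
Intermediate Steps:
G(f) = f**(3/2)
(d(6, G(2)) + 358)*(-203) = (2**(3/2) + 358)*(-203) = (2*sqrt(2) + 358)*(-203) = (358 + 2*sqrt(2))*(-203) = -72674 - 406*sqrt(2)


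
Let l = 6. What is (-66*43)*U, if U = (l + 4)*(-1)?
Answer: 28380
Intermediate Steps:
U = -10 (U = (6 + 4)*(-1) = 10*(-1) = -10)
(-66*43)*U = -66*43*(-10) = -2838*(-10) = 28380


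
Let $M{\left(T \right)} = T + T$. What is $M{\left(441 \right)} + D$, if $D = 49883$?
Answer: $50765$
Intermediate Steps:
$M{\left(T \right)} = 2 T$
$M{\left(441 \right)} + D = 2 \cdot 441 + 49883 = 882 + 49883 = 50765$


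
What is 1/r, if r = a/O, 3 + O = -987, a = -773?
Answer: 990/773 ≈ 1.2807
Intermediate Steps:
O = -990 (O = -3 - 987 = -990)
r = 773/990 (r = -773/(-990) = -773*(-1/990) = 773/990 ≈ 0.78081)
1/r = 1/(773/990) = 990/773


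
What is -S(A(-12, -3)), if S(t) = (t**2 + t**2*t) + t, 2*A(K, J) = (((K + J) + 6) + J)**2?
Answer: -378504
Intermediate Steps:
A(K, J) = (6 + K + 2*J)**2/2 (A(K, J) = (((K + J) + 6) + J)**2/2 = (((J + K) + 6) + J)**2/2 = ((6 + J + K) + J)**2/2 = (6 + K + 2*J)**2/2)
S(t) = t + t**2 + t**3 (S(t) = (t**2 + t**3) + t = t + t**2 + t**3)
-S(A(-12, -3)) = -(6 - 12 + 2*(-3))**2/2*(1 + (6 - 12 + 2*(-3))**2/2 + ((6 - 12 + 2*(-3))**2/2)**2) = -(6 - 12 - 6)**2/2*(1 + (6 - 12 - 6)**2/2 + ((6 - 12 - 6)**2/2)**2) = -(1/2)*(-12)**2*(1 + (1/2)*(-12)**2 + ((1/2)*(-12)**2)**2) = -(1/2)*144*(1 + (1/2)*144 + ((1/2)*144)**2) = -72*(1 + 72 + 72**2) = -72*(1 + 72 + 5184) = -72*5257 = -1*378504 = -378504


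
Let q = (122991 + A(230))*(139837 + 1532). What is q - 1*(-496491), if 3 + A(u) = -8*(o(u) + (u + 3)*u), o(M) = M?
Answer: -43480649577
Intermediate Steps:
A(u) = -3 - 8*u - 8*u*(3 + u) (A(u) = -3 - 8*(u + (u + 3)*u) = -3 - 8*(u + (3 + u)*u) = -3 - 8*(u + u*(3 + u)) = -3 + (-8*u - 8*u*(3 + u)) = -3 - 8*u - 8*u*(3 + u))
q = -43481146068 (q = (122991 + (-3 - 32*230 - 8*230²))*(139837 + 1532) = (122991 + (-3 - 7360 - 8*52900))*141369 = (122991 + (-3 - 7360 - 423200))*141369 = (122991 - 430563)*141369 = -307572*141369 = -43481146068)
q - 1*(-496491) = -43481146068 - 1*(-496491) = -43481146068 + 496491 = -43480649577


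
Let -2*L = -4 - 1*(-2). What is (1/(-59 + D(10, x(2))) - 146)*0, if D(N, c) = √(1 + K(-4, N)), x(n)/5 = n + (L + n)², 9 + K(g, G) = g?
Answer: 0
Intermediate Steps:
L = 1 (L = -(-4 - 1*(-2))/2 = -(-4 + 2)/2 = -½*(-2) = 1)
K(g, G) = -9 + g
x(n) = 5*n + 5*(1 + n)² (x(n) = 5*(n + (1 + n)²) = 5*n + 5*(1 + n)²)
D(N, c) = 2*I*√3 (D(N, c) = √(1 + (-9 - 4)) = √(1 - 13) = √(-12) = 2*I*√3)
(1/(-59 + D(10, x(2))) - 146)*0 = (1/(-59 + 2*I*√3) - 146)*0 = (-146 + 1/(-59 + 2*I*√3))*0 = 0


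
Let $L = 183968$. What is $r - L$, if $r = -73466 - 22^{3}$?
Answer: $-268082$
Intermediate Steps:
$r = -84114$ ($r = -73466 - 10648 = -84114$)
$r - L = -84114 - 183968 = -268082$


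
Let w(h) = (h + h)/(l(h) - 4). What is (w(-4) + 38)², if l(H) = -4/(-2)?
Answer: 1764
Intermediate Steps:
l(H) = 2 (l(H) = -4*(-½) = 2)
w(h) = -h (w(h) = (h + h)/(2 - 4) = (2*h)/(-2) = (2*h)*(-½) = -h)
(w(-4) + 38)² = (-1*(-4) + 38)² = (4 + 38)² = 42² = 1764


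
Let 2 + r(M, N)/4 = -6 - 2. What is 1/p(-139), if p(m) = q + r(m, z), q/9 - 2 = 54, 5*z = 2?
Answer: 1/464 ≈ 0.0021552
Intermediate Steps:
z = ⅖ (z = (⅕)*2 = ⅖ ≈ 0.40000)
q = 504 (q = 18 + 9*54 = 18 + 486 = 504)
r(M, N) = -40 (r(M, N) = -8 + 4*(-6 - 2) = -8 + 4*(-8) = -8 - 32 = -40)
p(m) = 464 (p(m) = 504 - 40 = 464)
1/p(-139) = 1/464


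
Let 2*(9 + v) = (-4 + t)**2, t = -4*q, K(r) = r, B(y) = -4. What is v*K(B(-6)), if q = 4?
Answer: -764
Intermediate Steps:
t = -16 (t = -4*4 = -16)
v = 191 (v = -9 + (-4 - 16)**2/2 = -9 + (1/2)*(-20)**2 = -9 + (1/2)*400 = -9 + 200 = 191)
v*K(B(-6)) = 191*(-4) = -764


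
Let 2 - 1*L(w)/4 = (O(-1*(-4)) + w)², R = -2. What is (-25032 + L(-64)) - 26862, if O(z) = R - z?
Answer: -71486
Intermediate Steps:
O(z) = -2 - z
L(w) = 8 - 4*(-6 + w)² (L(w) = 8 - 4*((-2 - (-1)*(-4)) + w)² = 8 - 4*((-2 - 1*4) + w)² = 8 - 4*((-2 - 4) + w)² = 8 - 4*(-6 + w)²)
(-25032 + L(-64)) - 26862 = (-25032 + (8 - 4*(-6 - 64)²)) - 26862 = (-25032 + (8 - 4*(-70)²)) - 26862 = (-25032 + (8 - 4*4900)) - 26862 = (-25032 + (8 - 19600)) - 26862 = (-25032 - 19592) - 26862 = -44624 - 26862 = -71486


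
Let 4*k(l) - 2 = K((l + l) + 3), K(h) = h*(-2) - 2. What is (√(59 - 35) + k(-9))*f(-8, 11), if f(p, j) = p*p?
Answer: 480 + 128*√6 ≈ 793.54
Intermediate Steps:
K(h) = -2 - 2*h (K(h) = -2*h - 2 = -2 - 2*h)
f(p, j) = p²
k(l) = -3/2 - l (k(l) = ½ + (-2 - 2*((l + l) + 3))/4 = ½ + (-2 - 2*(2*l + 3))/4 = ½ + (-2 - 2*(3 + 2*l))/4 = ½ + (-2 + (-6 - 4*l))/4 = ½ + (-8 - 4*l)/4 = ½ + (-2 - l) = -3/2 - l)
(√(59 - 35) + k(-9))*f(-8, 11) = (√(59 - 35) + (-3/2 - 1*(-9)))*(-8)² = (√24 + (-3/2 + 9))*64 = (2*√6 + 15/2)*64 = (15/2 + 2*√6)*64 = 480 + 128*√6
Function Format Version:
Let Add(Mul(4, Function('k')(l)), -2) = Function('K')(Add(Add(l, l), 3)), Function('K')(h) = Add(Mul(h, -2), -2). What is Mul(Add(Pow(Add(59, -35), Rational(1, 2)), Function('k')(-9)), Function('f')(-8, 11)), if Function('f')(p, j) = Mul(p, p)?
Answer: Add(480, Mul(128, Pow(6, Rational(1, 2)))) ≈ 793.54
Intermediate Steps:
Function('K')(h) = Add(-2, Mul(-2, h)) (Function('K')(h) = Add(Mul(-2, h), -2) = Add(-2, Mul(-2, h)))
Function('f')(p, j) = Pow(p, 2)
Function('k')(l) = Add(Rational(-3, 2), Mul(-1, l)) (Function('k')(l) = Add(Rational(1, 2), Mul(Rational(1, 4), Add(-2, Mul(-2, Add(Add(l, l), 3))))) = Add(Rational(1, 2), Mul(Rational(1, 4), Add(-2, Mul(-2, Add(Mul(2, l), 3))))) = Add(Rational(1, 2), Mul(Rational(1, 4), Add(-2, Mul(-2, Add(3, Mul(2, l)))))) = Add(Rational(1, 2), Mul(Rational(1, 4), Add(-2, Add(-6, Mul(-4, l))))) = Add(Rational(1, 2), Mul(Rational(1, 4), Add(-8, Mul(-4, l)))) = Add(Rational(1, 2), Add(-2, Mul(-1, l))) = Add(Rational(-3, 2), Mul(-1, l)))
Mul(Add(Pow(Add(59, -35), Rational(1, 2)), Function('k')(-9)), Function('f')(-8, 11)) = Mul(Add(Pow(Add(59, -35), Rational(1, 2)), Add(Rational(-3, 2), Mul(-1, -9))), Pow(-8, 2)) = Mul(Add(Pow(24, Rational(1, 2)), Add(Rational(-3, 2), 9)), 64) = Mul(Add(Mul(2, Pow(6, Rational(1, 2))), Rational(15, 2)), 64) = Mul(Add(Rational(15, 2), Mul(2, Pow(6, Rational(1, 2)))), 64) = Add(480, Mul(128, Pow(6, Rational(1, 2))))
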